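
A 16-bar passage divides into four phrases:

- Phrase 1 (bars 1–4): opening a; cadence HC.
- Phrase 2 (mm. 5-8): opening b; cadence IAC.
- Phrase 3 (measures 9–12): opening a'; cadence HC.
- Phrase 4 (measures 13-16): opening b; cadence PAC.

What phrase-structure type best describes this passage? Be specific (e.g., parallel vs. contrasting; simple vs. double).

parallel double period

Four phrases in two halves: the first half (bars 1–8) ends with an imperfect authentic cadence, the second (mm. 9–16) with a perfect authentic cadence — a large antecedent–consequent pair, i.e. a double period.
Phrase 3 begins with the same material as phrase 1, making it parallel.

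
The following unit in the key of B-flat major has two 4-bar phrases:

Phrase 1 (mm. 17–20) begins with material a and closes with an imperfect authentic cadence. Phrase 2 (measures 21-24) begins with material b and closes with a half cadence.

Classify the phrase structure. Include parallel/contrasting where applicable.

The second phrase closes with a half cadence, which is not stronger than the first phrase's imperfect authentic cadence; without a weak→strong cadential pair there is no antecedent–consequent relationship, so this is a phrase group rather than a period.

phrase group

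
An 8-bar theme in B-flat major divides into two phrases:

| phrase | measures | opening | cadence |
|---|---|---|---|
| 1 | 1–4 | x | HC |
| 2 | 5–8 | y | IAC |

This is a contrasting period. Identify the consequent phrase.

phrase 2

The phrase ending with the weaker cadence (half cadence) is the antecedent; the one ending more conclusively (imperfect authentic cadence) is the consequent. The consequent is phrase 2.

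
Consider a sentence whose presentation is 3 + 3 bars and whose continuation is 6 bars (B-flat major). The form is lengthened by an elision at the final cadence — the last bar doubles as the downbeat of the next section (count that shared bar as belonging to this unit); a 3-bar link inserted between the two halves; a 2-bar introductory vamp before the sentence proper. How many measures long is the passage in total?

Basic sentence: 3 + 3 + 6 = 12 bars.
12 (basic form) + 3 (link) + 2 (introduction) = 17.
The elision shares a bar with the next section but does not change this unit's count.

17 measures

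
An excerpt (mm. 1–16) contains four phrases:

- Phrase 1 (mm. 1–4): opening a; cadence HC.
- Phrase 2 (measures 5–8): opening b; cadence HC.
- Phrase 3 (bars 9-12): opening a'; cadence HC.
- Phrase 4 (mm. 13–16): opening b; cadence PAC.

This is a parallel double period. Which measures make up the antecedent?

In a double period the first pair of phrases (ending half cadence) is the large antecedent and the second pair (ending perfect authentic cadence) is the large consequent; the antecedent is measures 1–8.

measures 1–8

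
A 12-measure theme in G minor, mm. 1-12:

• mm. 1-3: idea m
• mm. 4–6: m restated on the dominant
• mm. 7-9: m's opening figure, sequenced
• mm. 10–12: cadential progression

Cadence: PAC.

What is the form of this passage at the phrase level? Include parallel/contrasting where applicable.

sentence

Basic idea (mm. 1–3) + its repetition (mm. 4-6) form the presentation; fragmentation and cadence (bars 7–12) form the continuation — the 12-bar whole is a sentence.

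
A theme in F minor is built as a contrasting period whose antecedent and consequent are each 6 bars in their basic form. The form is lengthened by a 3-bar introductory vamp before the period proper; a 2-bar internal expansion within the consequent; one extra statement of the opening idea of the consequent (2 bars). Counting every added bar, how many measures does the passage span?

19 measures

Basic contrasting period: 6 + 6 = 12 bars.
12 (basic form) + 3 (introduction) + 2 (internal expansion) + 2 (extra statement) = 19.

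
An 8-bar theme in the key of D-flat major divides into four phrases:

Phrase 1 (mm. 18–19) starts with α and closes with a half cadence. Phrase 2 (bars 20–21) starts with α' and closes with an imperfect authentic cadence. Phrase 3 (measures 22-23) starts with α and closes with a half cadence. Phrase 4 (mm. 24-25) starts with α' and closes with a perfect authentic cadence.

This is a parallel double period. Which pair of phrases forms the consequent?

phrases 3 and 4

In a double period the first pair of phrases (ending imperfect authentic cadence) is the large antecedent and the second pair (ending perfect authentic cadence) is the large consequent; the consequent is phrases 3 and 4.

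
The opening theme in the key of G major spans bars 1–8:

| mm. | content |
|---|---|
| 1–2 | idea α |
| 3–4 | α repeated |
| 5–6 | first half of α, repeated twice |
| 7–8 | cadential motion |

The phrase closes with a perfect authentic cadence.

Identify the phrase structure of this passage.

Basic idea (mm. 1–2) + its repetition (mm. 3–4) form the presentation; fragmentation and cadence (mm. 5-8) form the continuation — the 8-bar whole is a sentence.

sentence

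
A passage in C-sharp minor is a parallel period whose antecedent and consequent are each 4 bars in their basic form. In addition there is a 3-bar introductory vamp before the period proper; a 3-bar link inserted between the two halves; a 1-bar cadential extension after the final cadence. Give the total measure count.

15 measures

Basic parallel period: 4 + 4 = 8 bars.
8 (basic form) + 3 (introduction) + 3 (link) + 1 (cadential extension) = 15.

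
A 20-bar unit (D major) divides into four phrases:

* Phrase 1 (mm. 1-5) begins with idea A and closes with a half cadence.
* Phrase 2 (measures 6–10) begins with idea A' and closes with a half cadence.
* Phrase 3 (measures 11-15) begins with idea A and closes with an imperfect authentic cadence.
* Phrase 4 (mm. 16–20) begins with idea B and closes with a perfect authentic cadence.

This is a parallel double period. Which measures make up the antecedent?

In a double period the first pair of phrases (ending half cadence) is the large antecedent and the second pair (ending perfect authentic cadence) is the large consequent; the antecedent is measures 1–10.

measures 1–10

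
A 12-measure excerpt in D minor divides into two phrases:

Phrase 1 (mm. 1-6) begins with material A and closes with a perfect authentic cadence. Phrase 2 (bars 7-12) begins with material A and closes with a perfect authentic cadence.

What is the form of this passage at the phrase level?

repeated phrase

Both phrases have the same opening (A) and the same cadence (perfect authentic cadence): the second is a restatement, not a consequent, so this is a repeated phrase rather than a period.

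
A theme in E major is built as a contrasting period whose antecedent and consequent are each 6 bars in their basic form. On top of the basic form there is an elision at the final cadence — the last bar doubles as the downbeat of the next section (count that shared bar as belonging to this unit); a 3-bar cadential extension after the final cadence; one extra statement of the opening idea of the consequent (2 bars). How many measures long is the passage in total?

Basic contrasting period: 6 + 6 = 12 bars.
12 (basic form) + 3 (cadential extension) + 2 (extra statement) = 17.
The elision shares a bar with the next section but does not change this unit's count.

17 measures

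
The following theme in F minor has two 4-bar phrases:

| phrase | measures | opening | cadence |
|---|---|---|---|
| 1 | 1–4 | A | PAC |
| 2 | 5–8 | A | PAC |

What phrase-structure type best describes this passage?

repeated phrase

Both phrases have the same opening (A) and the same cadence (perfect authentic cadence): the second is a restatement, not a consequent, so this is a repeated phrase rather than a period.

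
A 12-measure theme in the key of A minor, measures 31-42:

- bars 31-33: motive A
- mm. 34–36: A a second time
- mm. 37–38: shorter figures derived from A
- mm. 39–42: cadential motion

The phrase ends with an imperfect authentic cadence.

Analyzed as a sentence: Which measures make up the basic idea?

measures 31–33

The presentation of a sentence is the basic idea (bars 31–33) plus its repetition (mm. 34–36); the basic idea is therefore mm. 31-33.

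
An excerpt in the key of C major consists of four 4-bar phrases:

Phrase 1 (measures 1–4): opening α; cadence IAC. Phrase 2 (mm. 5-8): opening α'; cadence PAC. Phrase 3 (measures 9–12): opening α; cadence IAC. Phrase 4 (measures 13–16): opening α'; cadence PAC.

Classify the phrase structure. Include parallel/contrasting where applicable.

repeated period

The cadence pattern IAC–PAC–IAC–PAC is weak–strong twice, and phrases 3–4 restate phrases 1–2: a period heard twice, not a double period (which would end weakly at phrase 2).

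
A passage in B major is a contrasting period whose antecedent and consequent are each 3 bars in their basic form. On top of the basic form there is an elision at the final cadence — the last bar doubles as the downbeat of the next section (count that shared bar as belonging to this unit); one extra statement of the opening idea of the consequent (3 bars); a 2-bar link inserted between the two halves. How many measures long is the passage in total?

Basic contrasting period: 3 + 3 = 6 bars.
6 (basic form) + 3 (extra statement) + 2 (link) = 11.
The elision shares a bar with the next section but does not change this unit's count.

11 measures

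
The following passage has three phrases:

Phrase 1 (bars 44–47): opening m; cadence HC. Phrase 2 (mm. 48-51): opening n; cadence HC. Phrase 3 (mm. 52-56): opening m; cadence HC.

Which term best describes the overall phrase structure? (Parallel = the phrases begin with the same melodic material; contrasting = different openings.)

The final phrase closes with a half cadence, which is not stronger than the preceding half cadence; the 3 phrases lack an overall antecedent–consequent design and so form a phrase group.

phrase group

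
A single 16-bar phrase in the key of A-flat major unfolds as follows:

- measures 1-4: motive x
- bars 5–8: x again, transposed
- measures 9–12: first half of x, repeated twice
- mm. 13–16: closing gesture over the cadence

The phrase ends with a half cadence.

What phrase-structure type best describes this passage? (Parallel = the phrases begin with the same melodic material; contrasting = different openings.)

sentence

Basic idea (mm. 1–4) + its repetition (measures 5–8) form the presentation; fragmentation and cadence (bars 9–16) form the continuation — the 16-bar whole is a sentence.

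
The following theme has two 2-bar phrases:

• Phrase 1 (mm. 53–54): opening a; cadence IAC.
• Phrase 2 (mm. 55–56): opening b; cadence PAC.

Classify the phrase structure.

Phrase 1 ends with an imperfect authentic cadence (weaker) and phrase 2 with a perfect authentic cadence (stronger): antecedent + consequent = a period.
The two phrases open with different material (a / b), so the period is contrasting.

contrasting period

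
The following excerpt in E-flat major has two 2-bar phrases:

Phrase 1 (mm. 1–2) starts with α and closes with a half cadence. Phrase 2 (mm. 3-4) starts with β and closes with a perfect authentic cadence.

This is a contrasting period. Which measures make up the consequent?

The phrase ending with the weaker cadence (half cadence) is the antecedent; the one ending more conclusively (perfect authentic cadence) is the consequent. The consequent is measures 3–4.

measures 3–4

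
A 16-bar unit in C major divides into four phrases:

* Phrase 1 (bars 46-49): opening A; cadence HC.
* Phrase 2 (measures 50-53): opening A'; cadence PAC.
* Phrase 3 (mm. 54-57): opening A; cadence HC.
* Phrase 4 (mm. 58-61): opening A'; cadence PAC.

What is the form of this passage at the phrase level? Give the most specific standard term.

The cadence pattern HC–PAC–HC–PAC is weak–strong twice, and phrases 3–4 restate phrases 1–2: a period heard twice, not a double period (which would end weakly at phrase 2).

repeated period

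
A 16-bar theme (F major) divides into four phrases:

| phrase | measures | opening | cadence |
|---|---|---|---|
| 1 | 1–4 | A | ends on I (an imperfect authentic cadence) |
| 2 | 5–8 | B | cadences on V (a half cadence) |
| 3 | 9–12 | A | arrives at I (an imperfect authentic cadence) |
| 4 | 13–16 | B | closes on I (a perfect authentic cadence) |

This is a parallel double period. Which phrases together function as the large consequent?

In a double period the first pair of phrases (ending half cadence) is the large antecedent and the second pair (ending perfect authentic cadence) is the large consequent; the consequent is phrases 3 and 4.

phrases 3 and 4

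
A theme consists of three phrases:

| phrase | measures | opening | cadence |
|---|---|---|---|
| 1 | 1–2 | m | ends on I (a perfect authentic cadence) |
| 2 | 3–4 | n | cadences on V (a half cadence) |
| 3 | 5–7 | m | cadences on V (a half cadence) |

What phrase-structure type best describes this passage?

phrase group

The final phrase closes with a half cadence, which is not stronger than the preceding half cadence; the 3 phrases lack an overall antecedent–consequent design and so form a phrase group.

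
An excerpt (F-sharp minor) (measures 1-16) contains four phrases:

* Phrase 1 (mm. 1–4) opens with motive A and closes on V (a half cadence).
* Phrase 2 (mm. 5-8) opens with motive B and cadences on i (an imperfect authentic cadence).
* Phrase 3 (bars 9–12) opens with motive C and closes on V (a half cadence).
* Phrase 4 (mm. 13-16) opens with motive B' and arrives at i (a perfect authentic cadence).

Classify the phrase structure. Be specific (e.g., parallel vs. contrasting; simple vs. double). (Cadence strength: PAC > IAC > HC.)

Four phrases in two halves: the first half (bars 1–8) ends with an imperfect authentic cadence, the second (bars 9–16) with a perfect authentic cadence — a large antecedent–consequent pair, i.e. a double period.
Phrase 3 begins with different material from phrase 1, making it contrasting.

contrasting double period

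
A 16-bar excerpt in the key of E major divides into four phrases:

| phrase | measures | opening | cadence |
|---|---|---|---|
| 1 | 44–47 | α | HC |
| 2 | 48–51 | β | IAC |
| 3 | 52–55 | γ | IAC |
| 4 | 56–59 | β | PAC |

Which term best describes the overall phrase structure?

Four phrases in two halves: the first half (bars 44-51) ends with an imperfect authentic cadence, the second (mm. 52-59) with a perfect authentic cadence — a large antecedent–consequent pair, i.e. a double period.
Phrase 3 begins with different material from phrase 1, making it contrasting.

contrasting double period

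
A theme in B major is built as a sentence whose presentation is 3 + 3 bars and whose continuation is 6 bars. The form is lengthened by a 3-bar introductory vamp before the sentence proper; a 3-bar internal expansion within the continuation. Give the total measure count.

Basic sentence: 3 + 3 + 6 = 12 bars.
12 (basic form) + 3 (introduction) + 3 (internal expansion) = 18.

18 measures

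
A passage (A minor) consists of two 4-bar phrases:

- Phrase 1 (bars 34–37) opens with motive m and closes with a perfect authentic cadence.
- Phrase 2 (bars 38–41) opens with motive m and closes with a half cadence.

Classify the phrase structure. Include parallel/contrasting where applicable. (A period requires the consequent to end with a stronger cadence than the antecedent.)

The second phrase closes with a half cadence, which is not stronger than the first phrase's perfect authentic cadence; without a weak→strong cadential pair there is no antecedent–consequent relationship, so this is a phrase group rather than a period.

phrase group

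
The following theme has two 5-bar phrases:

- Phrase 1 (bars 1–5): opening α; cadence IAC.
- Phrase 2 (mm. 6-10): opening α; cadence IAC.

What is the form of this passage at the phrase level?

Both phrases have the same opening (α) and the same cadence (imperfect authentic cadence): the second is a restatement, not a consequent, so this is a repeated phrase rather than a period.

repeated phrase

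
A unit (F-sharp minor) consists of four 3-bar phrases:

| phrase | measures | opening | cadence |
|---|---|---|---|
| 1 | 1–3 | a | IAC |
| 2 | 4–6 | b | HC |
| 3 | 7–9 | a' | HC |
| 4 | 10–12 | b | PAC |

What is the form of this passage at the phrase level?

parallel double period

Four phrases in two halves: the first half (mm. 1–6) ends with a half cadence, the second (mm. 7–12) with a perfect authentic cadence — a large antecedent–consequent pair, i.e. a double period.
Phrase 3 begins with the same material as phrase 1, making it parallel.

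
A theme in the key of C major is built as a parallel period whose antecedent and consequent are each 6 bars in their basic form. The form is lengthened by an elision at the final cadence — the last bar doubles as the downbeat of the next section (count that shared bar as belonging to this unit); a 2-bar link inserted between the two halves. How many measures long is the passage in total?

Basic parallel period: 6 + 6 = 12 bars.
12 (basic form) + 2 (link) = 14.
The elision shares a bar with the next section but does not change this unit's count.

14 measures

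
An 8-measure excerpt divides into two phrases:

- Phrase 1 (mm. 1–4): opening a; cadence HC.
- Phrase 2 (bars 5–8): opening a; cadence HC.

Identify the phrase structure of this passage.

Both phrases have the same opening (a) and the same cadence (half cadence): the second is a restatement, not a consequent, so this is a repeated phrase rather than a period.

repeated phrase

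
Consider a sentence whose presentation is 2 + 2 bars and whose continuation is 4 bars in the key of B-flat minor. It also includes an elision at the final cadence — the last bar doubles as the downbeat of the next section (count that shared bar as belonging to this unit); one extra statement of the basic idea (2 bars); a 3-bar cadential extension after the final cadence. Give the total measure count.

Basic sentence: 2 + 2 + 4 = 8 bars.
8 (basic form) + 2 (extra statement) + 3 (cadential extension) = 13.
The elision shares a bar with the next section but does not change this unit's count.

13 measures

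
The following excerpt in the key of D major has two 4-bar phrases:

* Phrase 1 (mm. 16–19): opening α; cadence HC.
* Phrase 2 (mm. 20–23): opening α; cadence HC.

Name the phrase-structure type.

repeated phrase

Both phrases have the same opening (α) and the same cadence (half cadence): the second is a restatement, not a consequent, so this is a repeated phrase rather than a period.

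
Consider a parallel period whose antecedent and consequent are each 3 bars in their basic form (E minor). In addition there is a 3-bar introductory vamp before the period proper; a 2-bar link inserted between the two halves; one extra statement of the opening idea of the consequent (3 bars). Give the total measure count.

14 measures

Basic parallel period: 3 + 3 = 6 bars.
6 (basic form) + 3 (introduction) + 2 (link) + 3 (extra statement) = 14.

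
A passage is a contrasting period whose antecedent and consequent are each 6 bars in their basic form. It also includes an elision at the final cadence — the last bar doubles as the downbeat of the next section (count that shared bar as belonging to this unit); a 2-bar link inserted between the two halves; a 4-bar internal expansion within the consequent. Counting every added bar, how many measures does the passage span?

Basic contrasting period: 6 + 6 = 12 bars.
12 (basic form) + 2 (link) + 4 (internal expansion) = 18.
The elision shares a bar with the next section but does not change this unit's count.

18 measures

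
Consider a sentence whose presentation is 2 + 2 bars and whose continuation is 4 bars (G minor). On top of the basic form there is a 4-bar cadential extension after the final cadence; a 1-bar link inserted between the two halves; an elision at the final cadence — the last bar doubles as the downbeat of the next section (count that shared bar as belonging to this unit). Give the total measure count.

13 measures

Basic sentence: 2 + 2 + 4 = 8 bars.
8 (basic form) + 4 (cadential extension) + 1 (link) = 13.
The elision shares a bar with the next section but does not change this unit's count.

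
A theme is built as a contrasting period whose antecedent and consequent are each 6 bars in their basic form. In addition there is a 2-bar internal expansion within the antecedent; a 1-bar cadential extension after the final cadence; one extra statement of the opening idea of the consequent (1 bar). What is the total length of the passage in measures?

16 measures

Basic contrasting period: 6 + 6 = 12 bars.
12 (basic form) + 2 (internal expansion) + 1 (cadential extension) + 1 (extra statement) = 16.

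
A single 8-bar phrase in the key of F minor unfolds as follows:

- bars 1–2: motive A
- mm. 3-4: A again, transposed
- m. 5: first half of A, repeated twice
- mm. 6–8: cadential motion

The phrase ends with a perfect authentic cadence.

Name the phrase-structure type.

sentence

Basic idea (mm. 1–2) + its repetition (mm. 3–4) form the presentation; fragmentation and cadence (measures 5–8) form the continuation — the 8-bar whole is a sentence.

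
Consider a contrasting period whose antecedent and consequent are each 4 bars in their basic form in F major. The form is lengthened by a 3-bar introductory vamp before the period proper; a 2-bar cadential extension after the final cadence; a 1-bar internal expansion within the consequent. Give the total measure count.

14 measures

Basic contrasting period: 4 + 4 = 8 bars.
8 (basic form) + 3 (introduction) + 2 (cadential extension) + 1 (internal expansion) = 14.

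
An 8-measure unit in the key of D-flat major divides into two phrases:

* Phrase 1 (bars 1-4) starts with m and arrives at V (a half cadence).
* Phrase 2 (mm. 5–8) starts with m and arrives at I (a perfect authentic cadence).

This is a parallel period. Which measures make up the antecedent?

The phrase ending with the weaker cadence (half cadence) is the antecedent; the one ending more conclusively (perfect authentic cadence) is the consequent. The antecedent is measures 1–4.

measures 1–4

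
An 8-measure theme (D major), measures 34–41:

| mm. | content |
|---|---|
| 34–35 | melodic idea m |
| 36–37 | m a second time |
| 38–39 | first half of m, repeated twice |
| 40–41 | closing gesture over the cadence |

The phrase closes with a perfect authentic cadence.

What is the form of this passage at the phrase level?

sentence

Basic idea (measures 34–35) + its repetition (mm. 36-37) form the presentation; fragmentation and cadence (measures 38–41) form the continuation — the 8-bar whole is a sentence.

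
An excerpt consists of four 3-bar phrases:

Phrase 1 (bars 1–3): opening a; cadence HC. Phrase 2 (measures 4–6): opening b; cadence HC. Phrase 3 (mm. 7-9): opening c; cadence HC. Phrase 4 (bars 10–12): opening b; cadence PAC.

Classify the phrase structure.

contrasting double period

Four phrases in two halves: the first half (mm. 1–6) ends with a half cadence, the second (measures 7–12) with a perfect authentic cadence — a large antecedent–consequent pair, i.e. a double period.
Phrase 3 begins with different material from phrase 1, making it contrasting.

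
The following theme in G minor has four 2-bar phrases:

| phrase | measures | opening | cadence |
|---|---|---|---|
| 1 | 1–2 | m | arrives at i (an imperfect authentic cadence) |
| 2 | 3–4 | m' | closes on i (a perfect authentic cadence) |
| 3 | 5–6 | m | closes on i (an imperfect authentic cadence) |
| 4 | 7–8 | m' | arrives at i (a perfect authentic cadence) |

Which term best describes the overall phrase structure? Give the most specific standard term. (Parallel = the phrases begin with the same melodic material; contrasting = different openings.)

The cadence pattern IAC–PAC–IAC–PAC is weak–strong twice, and phrases 3–4 restate phrases 1–2: a period heard twice, not a double period (which would end weakly at phrase 2).

repeated period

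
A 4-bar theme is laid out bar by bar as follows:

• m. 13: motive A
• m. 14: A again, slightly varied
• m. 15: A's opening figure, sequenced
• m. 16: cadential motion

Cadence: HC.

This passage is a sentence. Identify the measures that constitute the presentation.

The presentation of a sentence is the basic idea (bar 13) plus its repetition (m. 14); the presentation is therefore mm. 13-14.

measures 13–14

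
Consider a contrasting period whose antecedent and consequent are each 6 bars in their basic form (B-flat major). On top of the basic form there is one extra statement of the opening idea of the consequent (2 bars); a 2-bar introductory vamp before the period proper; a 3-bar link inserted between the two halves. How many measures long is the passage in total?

Basic contrasting period: 6 + 6 = 12 bars.
12 (basic form) + 2 (extra statement) + 2 (introduction) + 3 (link) = 19.

19 measures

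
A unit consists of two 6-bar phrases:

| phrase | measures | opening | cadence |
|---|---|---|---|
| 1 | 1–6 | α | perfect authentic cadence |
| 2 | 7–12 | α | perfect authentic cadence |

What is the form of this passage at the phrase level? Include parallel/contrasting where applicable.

repeated phrase

Both phrases have the same opening (α) and the same cadence (perfect authentic cadence): the second is a restatement, not a consequent, so this is a repeated phrase rather than a period.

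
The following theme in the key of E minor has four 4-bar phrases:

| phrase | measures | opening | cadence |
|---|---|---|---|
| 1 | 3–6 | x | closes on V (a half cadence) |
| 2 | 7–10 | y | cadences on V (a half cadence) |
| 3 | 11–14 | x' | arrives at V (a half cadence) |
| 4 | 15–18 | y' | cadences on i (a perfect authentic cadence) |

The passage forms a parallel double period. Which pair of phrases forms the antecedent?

In a double period the first pair of phrases (ending half cadence) is the large antecedent and the second pair (ending perfect authentic cadence) is the large consequent; the antecedent is phrases 1 and 2.

phrases 1 and 2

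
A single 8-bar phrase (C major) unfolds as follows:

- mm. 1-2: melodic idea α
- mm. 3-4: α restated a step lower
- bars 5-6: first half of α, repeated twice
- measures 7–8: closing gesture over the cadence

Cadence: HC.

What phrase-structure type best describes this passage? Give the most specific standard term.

sentence

Basic idea (bars 1–2) + its repetition (mm. 3–4) form the presentation; fragmentation and cadence (bars 5-8) form the continuation — the 8-bar whole is a sentence.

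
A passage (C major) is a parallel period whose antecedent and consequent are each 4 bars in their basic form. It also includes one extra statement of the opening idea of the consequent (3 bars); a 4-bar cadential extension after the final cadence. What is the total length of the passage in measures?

15 measures

Basic parallel period: 4 + 4 = 8 bars.
8 (basic form) + 3 (extra statement) + 4 (cadential extension) = 15.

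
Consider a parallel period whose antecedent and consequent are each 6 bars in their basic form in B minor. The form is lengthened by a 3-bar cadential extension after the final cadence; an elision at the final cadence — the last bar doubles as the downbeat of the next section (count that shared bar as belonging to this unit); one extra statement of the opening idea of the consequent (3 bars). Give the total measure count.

Basic parallel period: 6 + 6 = 12 bars.
12 (basic form) + 3 (cadential extension) + 3 (extra statement) = 18.
The elision shares a bar with the next section but does not change this unit's count.

18 measures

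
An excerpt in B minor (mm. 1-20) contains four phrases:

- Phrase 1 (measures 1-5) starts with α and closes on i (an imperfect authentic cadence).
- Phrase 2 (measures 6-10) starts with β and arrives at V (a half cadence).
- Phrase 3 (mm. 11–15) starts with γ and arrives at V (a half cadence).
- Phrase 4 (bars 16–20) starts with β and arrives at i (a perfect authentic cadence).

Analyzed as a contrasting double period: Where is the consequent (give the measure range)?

In a double period the four phrases pair into a large antecedent (phrases 1–2, ending half cadence) and a large consequent (phrases 3–4, ending perfect authentic cadence). The consequent spans measures 11-20.

measures 11–20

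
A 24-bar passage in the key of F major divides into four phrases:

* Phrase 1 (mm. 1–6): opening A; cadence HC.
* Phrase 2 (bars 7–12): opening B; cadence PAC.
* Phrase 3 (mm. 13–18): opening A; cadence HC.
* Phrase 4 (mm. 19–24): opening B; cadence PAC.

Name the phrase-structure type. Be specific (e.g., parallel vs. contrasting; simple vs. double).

repeated period

The cadence pattern HC–PAC–HC–PAC is weak–strong twice, and phrases 3–4 restate phrases 1–2: a period heard twice, not a double period (which would end weakly at phrase 2).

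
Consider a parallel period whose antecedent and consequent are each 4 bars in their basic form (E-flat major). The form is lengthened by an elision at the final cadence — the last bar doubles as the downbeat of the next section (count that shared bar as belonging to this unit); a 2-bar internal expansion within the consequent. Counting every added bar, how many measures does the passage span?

Basic parallel period: 4 + 4 = 8 bars.
8 (basic form) + 2 (internal expansion) = 10.
The elision shares a bar with the next section but does not change this unit's count.

10 measures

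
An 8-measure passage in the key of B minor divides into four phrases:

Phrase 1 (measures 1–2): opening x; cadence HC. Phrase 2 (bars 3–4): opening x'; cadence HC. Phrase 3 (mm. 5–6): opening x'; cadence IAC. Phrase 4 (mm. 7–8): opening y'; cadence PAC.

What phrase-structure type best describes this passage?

parallel double period

Four phrases in two halves: the first half (bars 1–4) ends with a half cadence, the second (bars 5-8) with a perfect authentic cadence — a large antecedent–consequent pair, i.e. a double period.
Phrase 3 begins with the same material as phrase 1, making it parallel.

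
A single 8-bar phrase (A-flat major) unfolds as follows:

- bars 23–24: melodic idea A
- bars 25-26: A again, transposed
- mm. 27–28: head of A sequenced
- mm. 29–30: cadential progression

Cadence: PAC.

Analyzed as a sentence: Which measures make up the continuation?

measures 27–30

After the presentation (measures 23–26), the continuation covers the fragmentation through the cadence: measures 27-30.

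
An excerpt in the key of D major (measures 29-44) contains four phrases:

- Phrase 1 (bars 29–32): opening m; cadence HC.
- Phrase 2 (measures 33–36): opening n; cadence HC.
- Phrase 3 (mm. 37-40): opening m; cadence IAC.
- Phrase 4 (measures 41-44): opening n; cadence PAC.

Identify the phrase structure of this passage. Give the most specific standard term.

Four phrases in two halves: the first half (mm. 29–36) ends with a half cadence, the second (bars 37–44) with a perfect authentic cadence — a large antecedent–consequent pair, i.e. a double period.
Phrase 3 begins with the same material as phrase 1, making it parallel.

parallel double period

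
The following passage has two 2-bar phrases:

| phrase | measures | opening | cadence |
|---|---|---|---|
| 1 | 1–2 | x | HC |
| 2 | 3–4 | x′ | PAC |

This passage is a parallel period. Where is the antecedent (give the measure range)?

measures 1–2

The antecedent is the phrase ending with the weaker cadence (half cadence, phrase 1) and the consequent the one ending more conclusively (perfect authentic cadence, phrase 2); the antecedent is measures 1-2.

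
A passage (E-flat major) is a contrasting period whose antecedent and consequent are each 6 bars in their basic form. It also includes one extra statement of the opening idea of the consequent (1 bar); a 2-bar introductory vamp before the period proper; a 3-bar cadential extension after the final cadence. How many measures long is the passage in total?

18 measures

Basic contrasting period: 6 + 6 = 12 bars.
12 (basic form) + 1 (extra statement) + 2 (introduction) + 3 (cadential extension) = 18.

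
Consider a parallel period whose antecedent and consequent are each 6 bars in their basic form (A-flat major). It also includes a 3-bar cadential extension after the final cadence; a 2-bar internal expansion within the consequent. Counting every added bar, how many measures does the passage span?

17 measures

Basic parallel period: 6 + 6 = 12 bars.
12 (basic form) + 3 (cadential extension) + 2 (internal expansion) = 17.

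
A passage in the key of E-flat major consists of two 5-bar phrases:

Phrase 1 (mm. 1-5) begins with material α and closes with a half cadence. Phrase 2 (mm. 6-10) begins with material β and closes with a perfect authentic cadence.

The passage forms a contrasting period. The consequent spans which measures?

measures 6–10

The antecedent is the phrase ending with the weaker cadence (half cadence, phrase 1) and the consequent the one ending more conclusively (perfect authentic cadence, phrase 2); the consequent is measures 6-10.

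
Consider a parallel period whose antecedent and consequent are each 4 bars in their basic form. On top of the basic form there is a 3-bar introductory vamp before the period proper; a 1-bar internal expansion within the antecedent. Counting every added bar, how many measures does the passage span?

12 measures

Basic parallel period: 4 + 4 = 8 bars.
8 (basic form) + 3 (introduction) + 1 (internal expansion) = 12.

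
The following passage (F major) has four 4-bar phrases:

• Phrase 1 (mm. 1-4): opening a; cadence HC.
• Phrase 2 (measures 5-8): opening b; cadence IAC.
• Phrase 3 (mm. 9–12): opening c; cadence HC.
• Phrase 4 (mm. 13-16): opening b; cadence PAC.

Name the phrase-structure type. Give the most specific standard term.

contrasting double period

Four phrases in two halves: the first half (bars 1–8) ends with an imperfect authentic cadence, the second (measures 9-16) with a perfect authentic cadence — a large antecedent–consequent pair, i.e. a double period.
Phrase 3 begins with different material from phrase 1, making it contrasting.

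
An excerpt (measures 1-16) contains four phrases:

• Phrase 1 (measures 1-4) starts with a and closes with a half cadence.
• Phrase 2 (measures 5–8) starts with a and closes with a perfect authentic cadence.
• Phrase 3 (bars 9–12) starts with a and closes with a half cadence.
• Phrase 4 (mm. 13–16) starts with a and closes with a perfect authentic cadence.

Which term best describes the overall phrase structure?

The cadence pattern HC–PAC–HC–PAC is weak–strong twice, and phrases 3–4 restate phrases 1–2: a period heard twice, not a double period (which would end weakly at phrase 2).

repeated period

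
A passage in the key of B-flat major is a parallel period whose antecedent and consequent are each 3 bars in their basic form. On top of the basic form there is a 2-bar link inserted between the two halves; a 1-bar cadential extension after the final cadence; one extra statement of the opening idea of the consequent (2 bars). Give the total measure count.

11 measures

Basic parallel period: 3 + 3 = 6 bars.
6 (basic form) + 2 (link) + 1 (cadential extension) + 2 (extra statement) = 11.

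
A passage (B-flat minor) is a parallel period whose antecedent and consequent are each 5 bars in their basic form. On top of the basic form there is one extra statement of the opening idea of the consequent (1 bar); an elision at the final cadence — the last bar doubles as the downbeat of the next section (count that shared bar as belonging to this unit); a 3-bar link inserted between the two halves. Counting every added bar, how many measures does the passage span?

14 measures

Basic parallel period: 5 + 5 = 10 bars.
10 (basic form) + 1 (extra statement) + 3 (link) = 14.
The elision shares a bar with the next section but does not change this unit's count.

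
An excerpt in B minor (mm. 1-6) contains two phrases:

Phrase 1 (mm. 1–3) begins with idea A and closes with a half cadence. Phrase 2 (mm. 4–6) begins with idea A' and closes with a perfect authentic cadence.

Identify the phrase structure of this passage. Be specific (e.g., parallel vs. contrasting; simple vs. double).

parallel period

Phrase 1 ends with a half cadence (weaker) and phrase 2 with a perfect authentic cadence (stronger): antecedent + consequent = a period.
The two phrases open with the same material (A / A'), so the period is parallel.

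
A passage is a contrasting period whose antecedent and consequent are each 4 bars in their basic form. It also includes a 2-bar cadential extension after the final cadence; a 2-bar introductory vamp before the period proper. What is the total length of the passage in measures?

Basic contrasting period: 4 + 4 = 8 bars.
8 (basic form) + 2 (cadential extension) + 2 (introduction) = 12.

12 measures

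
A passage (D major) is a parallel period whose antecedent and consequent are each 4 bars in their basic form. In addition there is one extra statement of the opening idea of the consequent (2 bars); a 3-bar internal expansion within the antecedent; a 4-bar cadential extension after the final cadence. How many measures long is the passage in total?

Basic parallel period: 4 + 4 = 8 bars.
8 (basic form) + 2 (extra statement) + 3 (internal expansion) + 4 (cadential extension) = 17.

17 measures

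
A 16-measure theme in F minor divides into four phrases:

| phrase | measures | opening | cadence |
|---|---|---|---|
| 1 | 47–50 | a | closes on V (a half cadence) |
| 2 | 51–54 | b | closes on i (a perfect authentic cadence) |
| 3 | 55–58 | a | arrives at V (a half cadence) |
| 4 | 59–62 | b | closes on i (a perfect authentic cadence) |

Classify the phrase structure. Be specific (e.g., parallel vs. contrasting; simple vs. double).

The cadence pattern HC–PAC–HC–PAC is weak–strong twice, and phrases 3–4 restate phrases 1–2: a period heard twice, not a double period (which would end weakly at phrase 2).

repeated period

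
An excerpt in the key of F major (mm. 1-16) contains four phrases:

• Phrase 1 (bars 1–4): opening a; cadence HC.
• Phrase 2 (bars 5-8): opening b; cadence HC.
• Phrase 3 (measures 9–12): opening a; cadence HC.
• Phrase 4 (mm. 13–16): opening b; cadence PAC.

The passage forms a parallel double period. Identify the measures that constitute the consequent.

measures 9–16

In a double period the four phrases pair into a large antecedent (phrases 1–2, ending half cadence) and a large consequent (phrases 3–4, ending perfect authentic cadence). The consequent spans mm. 9-16.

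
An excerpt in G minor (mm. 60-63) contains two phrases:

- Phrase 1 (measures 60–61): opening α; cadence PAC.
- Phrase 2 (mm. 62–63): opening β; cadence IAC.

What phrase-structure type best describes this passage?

phrase group

The second phrase closes with an imperfect authentic cadence, which is not stronger than the first phrase's perfect authentic cadence; without a weak→strong cadential pair there is no antecedent–consequent relationship, so this is a phrase group rather than a period.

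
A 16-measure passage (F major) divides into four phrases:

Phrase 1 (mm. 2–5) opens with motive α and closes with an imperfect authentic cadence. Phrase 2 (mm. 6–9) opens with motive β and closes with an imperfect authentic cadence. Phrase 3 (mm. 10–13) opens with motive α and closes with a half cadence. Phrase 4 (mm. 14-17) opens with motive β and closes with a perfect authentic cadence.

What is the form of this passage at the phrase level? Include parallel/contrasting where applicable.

Four phrases in two halves: the first half (mm. 2-9) ends with an imperfect authentic cadence, the second (measures 10–17) with a perfect authentic cadence — a large antecedent–consequent pair, i.e. a double period.
Phrase 3 begins with the same material as phrase 1, making it parallel.

parallel double period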